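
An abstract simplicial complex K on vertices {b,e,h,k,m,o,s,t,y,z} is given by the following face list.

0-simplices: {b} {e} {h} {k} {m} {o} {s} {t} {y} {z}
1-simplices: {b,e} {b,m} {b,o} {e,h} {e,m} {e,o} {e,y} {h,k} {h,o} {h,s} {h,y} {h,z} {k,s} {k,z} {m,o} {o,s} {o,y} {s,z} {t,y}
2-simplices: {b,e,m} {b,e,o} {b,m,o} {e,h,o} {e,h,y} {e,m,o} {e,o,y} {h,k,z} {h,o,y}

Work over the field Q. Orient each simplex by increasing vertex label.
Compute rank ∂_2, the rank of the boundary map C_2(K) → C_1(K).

rank∂_2=7

n_0=10 n_1=19 n_2=9  [Q]
∂1: piv[be,bm,bo,eh,ey,hk,hs,hz,ty] rk=9  ker:em,eo,ho,hy,ks,kz,mo,os,oy,sz
∂2: piv[bem,beo,bmo,eho,ehy,eoy,hkz] rk=7  ker:emo,hoy
rk∂_2=7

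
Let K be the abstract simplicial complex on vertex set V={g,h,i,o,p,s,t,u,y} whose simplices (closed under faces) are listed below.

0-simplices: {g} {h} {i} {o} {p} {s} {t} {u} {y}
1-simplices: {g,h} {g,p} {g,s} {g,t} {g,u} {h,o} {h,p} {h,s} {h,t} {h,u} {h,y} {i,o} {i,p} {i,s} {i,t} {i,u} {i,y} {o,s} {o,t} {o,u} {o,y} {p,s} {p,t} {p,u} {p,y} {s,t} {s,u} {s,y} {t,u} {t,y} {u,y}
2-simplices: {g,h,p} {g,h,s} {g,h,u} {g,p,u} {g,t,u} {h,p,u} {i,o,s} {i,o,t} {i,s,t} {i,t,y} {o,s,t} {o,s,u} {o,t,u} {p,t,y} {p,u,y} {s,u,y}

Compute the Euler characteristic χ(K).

n_0=9 n_1=31 n_2=16
χ=+9−31+16=-6

χ(K)=-6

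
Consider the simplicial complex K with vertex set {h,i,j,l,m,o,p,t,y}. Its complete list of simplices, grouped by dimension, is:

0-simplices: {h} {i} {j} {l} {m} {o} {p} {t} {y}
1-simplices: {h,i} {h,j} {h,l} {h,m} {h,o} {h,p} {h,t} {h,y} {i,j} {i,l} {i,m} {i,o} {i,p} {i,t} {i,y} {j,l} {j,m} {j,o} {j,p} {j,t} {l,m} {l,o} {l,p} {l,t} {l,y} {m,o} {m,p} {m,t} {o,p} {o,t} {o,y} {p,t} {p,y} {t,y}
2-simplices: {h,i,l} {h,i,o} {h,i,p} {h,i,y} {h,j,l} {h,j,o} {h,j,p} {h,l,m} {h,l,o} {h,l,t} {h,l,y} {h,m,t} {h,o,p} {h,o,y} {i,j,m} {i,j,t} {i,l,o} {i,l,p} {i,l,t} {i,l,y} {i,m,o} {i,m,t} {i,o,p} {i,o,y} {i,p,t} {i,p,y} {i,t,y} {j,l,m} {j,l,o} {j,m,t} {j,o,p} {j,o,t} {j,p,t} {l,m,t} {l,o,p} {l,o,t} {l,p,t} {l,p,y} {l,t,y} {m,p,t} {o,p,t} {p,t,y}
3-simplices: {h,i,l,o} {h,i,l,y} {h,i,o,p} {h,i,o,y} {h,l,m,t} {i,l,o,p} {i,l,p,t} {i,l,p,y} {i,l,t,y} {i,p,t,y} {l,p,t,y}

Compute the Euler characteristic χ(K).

n_0=9 n_1=34 n_2=42 n_3=11
χ=+9−34+42−11=6

χ(K)=6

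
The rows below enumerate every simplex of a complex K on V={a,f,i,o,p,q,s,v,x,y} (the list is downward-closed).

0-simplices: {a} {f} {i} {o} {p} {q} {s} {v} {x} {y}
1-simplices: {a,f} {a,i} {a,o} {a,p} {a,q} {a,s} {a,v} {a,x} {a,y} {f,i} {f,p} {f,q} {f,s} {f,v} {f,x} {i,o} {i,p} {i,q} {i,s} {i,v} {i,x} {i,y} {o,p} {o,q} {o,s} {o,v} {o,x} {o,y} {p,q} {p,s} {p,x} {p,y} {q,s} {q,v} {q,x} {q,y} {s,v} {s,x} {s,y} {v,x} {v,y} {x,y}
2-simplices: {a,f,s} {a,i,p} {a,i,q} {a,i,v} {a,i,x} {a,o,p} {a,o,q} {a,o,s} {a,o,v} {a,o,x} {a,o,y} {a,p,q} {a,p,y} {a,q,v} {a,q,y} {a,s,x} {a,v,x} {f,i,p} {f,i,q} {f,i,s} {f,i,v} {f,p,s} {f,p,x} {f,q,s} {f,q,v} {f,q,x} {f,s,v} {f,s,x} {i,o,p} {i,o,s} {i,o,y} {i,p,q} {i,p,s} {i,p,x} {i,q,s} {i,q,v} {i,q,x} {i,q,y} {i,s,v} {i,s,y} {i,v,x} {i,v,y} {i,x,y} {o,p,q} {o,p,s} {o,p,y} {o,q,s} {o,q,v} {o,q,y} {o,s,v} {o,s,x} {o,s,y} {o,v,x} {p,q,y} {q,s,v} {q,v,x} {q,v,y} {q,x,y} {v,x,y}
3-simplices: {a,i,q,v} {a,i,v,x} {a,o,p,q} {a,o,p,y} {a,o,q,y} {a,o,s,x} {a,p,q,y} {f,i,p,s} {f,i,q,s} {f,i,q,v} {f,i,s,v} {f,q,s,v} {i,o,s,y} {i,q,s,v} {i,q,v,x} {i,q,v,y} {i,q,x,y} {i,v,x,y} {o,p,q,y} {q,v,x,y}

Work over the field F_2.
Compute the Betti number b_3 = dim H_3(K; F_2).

b_3=3

n_0=10 n_1=42 n_2=59 n_3=20  [Z2]
∂1: piv[af,ai,ao,ap,aq,as,av,ax,ay] rk=9  ker:fi,fp,fq,fs,fv,fx,io,ip,iq,is,iv,ix,iy,op,oq,os,ov,ox,oy,pq,ps,px,py,qs,qv,qx,qy,sv,sx,sy,vx,vy,xy
∂2: piv[afs,aip,aiq,aiv,aix,aop,aoq,aos,aov,aox,aoy,apq,apy,aqv,aqy,asx,avx,fip,fiq,fis,fiv,fps,fpx,fqs,fqx,fsv,fsx,iop,ios,ioy,isy,ivy,ixy] rk=33  ker:fqv,ipq,ips,ipx,iqs,iqv,iqx,iqy,isv,ivx,opq,ops,opy,oqs,oqv,oqy,osv,osx,osy,ovx,pqy,qsv,qvx,qvy,qxy,vxy
∂3: piv[aiqv,aivx,aopq,aopy,aoqy,aosx,apqy,fips,fiqs,fiqv,fisv,fqsv,iosy,iqvx,iqvy,iqxy,ivxy] rk=17  ker:iqsv,opqy,qvxy
b_3=(20−17)−0=3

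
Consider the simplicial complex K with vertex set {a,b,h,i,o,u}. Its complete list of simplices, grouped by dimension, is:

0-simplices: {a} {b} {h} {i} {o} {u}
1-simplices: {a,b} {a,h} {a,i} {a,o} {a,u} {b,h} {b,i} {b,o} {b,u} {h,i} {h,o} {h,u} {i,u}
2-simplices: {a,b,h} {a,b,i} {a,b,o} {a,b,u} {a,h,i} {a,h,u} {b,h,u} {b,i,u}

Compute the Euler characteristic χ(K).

χ(K)=1

n_0=6 n_1=13 n_2=8
χ=+6−13+8=1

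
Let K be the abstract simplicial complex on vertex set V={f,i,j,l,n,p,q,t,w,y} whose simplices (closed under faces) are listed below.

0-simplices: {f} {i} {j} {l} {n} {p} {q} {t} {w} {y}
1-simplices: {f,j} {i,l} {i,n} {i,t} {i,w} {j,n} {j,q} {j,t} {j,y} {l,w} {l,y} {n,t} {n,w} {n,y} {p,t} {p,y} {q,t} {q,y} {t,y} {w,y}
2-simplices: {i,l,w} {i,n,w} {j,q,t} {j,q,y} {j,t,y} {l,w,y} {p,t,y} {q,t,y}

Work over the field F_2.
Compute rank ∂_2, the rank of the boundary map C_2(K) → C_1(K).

rank∂_2=7

n_0=10 n_1=20 n_2=8  [Z2]
∂1: piv[fj,il,in,it,iw,jn,jq,jy,pt] rk=9  ker:jt,lw,ly,nt,nw,ny,py,qt,qy,ty,wy
∂2: piv[ilw,inw,jqt,jqy,jty,lwy,pty] rk=7  ker:qty
rk∂_2=7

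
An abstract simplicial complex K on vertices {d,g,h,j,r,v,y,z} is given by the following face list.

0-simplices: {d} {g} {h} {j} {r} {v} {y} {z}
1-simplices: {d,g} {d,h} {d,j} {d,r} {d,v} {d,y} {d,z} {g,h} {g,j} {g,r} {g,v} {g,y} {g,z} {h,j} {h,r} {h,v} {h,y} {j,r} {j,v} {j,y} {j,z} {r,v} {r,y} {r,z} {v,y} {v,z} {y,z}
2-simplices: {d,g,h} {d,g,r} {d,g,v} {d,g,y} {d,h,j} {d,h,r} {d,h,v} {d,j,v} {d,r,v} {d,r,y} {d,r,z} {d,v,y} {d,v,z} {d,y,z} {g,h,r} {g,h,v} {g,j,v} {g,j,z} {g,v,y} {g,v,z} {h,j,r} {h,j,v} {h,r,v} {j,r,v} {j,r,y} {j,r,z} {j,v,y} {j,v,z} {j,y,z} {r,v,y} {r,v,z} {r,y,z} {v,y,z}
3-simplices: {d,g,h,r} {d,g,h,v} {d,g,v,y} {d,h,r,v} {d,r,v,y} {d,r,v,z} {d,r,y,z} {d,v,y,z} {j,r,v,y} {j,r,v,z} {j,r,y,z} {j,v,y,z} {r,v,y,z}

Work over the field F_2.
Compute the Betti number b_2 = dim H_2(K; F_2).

b_2=3

n_0=8 n_1=27 n_2=33 n_3=13  [Z2]
∂1: piv[dg,dh,dj,dr,dv,dy,dz] rk=7  ker:gh,gj,gr,gv,gy,gz,hj,hr,hv,hy,jr,jv,jy,jz,rv,ry,rz,vy,vz,yz
∂2: piv[dgh,dgr,dgv,dgy,dhj,dhr,dhv,djv,drv,dry,drz,dvy,dvz,dyz,gjv,gjz,gvz,hjr,jry] rk=19  ker:ghr,ghv,gvy,hjv,hrv,jrv,jrz,jvy,jvz,jyz,rvy,rvz,ryz,vyz
∂3: piv[dghr,dghv,dgvy,dhrv,drvy,drvz,dryz,dvyz,jrvy,jrvz,jryz] rk=11  ker:jvyz,rvyz
b_2=(33−19)−11=3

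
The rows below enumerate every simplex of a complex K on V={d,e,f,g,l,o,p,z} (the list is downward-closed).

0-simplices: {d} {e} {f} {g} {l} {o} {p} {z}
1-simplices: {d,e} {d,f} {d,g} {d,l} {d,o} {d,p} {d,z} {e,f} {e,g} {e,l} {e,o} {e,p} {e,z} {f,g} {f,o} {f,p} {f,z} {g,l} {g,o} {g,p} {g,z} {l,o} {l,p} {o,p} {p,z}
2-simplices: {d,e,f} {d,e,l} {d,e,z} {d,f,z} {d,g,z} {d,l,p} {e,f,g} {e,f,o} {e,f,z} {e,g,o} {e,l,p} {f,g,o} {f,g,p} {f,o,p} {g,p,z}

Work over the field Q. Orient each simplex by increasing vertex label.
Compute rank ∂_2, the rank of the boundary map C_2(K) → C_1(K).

rank∂_2=13

n_0=8 n_1=25 n_2=15  [Q]
∂1: piv[de,df,dg,dl,do,dp,dz] rk=7  ker:ef,eg,el,eo,ep,ez,fg,fo,fp,fz,gl,go,gp,gz,lo,lp,op,pz
∂2: piv[def,del,dez,dfz,dgz,dlp,efg,efo,ego,elp,fgp,fop,gpz] rk=13  ker:efz,fgo
rk∂_2=13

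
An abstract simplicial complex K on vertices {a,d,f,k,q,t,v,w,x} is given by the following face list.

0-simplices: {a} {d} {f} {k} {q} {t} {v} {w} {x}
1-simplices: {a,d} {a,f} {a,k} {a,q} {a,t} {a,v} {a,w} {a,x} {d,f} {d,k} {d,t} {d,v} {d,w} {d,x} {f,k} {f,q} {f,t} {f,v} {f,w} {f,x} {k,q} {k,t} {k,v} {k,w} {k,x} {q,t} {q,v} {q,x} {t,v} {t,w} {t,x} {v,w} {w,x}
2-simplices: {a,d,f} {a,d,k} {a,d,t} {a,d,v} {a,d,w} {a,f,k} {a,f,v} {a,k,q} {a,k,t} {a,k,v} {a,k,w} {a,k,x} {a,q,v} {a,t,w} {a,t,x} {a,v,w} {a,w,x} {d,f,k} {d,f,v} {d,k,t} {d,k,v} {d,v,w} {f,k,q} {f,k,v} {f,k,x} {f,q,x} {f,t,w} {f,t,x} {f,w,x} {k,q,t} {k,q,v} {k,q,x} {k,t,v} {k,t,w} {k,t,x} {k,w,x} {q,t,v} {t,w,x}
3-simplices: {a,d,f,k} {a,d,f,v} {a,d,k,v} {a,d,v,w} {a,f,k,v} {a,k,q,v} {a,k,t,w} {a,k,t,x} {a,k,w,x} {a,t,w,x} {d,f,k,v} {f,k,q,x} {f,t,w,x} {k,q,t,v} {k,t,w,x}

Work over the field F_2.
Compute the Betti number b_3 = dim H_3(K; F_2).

b_3=2

n_0=9 n_1=33 n_2=38 n_3=15  [Z2]
∂1: piv[ad,af,ak,aq,at,av,aw,ax] rk=8  ker:df,dk,dt,dv,dw,dx,fk,fq,ft,fv,fw,fx,kq,kt,kv,kw,kx,qt,qv,qx,tv,tw,tx,vw,wx
∂2: piv[adf,adk,adt,adv,adw,afk,afv,akq,akt,akv,akw,akx,aqv,atw,atx,avw,awx,fkq,fkx,fqx,ftw,ftx,kqt,ktv] rk=24  ker:dfk,dfv,dkt,dkv,dvw,fkv,fwx,kqv,kqx,ktw,ktx,kwx,qtv,twx
∂3: piv[adfk,adfv,adkv,advw,afkv,akqv,aktw,aktx,akwx,atwx,fkqx,ftwx,kqtv] rk=13  ker:dfkv,ktwx
b_3=(15−13)−0=2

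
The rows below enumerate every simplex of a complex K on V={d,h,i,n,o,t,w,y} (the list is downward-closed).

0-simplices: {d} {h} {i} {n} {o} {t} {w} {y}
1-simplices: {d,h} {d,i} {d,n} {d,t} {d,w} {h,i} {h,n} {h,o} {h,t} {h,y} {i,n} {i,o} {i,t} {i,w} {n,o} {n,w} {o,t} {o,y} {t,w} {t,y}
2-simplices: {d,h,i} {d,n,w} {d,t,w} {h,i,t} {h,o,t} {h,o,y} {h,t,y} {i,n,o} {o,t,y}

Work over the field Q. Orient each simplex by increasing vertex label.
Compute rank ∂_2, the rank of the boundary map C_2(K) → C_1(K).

rank∂_2=8

n_0=8 n_1=20 n_2=9  [Q]
∂1: piv[dh,di,dn,dt,dw,ho,hy] rk=7  ker:hi,hn,ht,in,io,it,iw,no,nw,ot,oy,tw,ty
∂2: piv[dhi,dnw,dtw,hit,hot,hoy,hty,ino] rk=8  ker:oty
rk∂_2=8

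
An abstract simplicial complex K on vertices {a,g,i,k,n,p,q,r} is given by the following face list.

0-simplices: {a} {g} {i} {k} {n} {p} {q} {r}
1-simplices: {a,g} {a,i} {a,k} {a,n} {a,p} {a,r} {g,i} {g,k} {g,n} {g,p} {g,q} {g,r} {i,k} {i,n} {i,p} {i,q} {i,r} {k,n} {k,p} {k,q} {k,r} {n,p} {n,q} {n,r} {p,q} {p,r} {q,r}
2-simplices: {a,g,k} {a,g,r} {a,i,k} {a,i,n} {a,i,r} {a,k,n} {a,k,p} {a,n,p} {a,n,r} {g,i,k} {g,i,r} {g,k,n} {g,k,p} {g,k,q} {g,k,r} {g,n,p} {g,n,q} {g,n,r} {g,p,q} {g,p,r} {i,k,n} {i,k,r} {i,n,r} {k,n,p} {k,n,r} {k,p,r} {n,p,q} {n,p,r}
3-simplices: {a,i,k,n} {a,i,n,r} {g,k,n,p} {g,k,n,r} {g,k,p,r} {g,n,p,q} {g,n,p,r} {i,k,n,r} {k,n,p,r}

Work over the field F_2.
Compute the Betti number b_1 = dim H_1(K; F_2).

b_1=3

n_0=8 n_1=27 n_2=28 n_3=9  [Z2]
∂1: piv[ag,ai,ak,an,ap,ar,gq] rk=7  ker:gi,gk,gn,gp,gr,ik,in,ip,iq,ir,kn,kp,kq,kr,np,nq,nr,pq,pr,qr
∂2: piv[agk,agr,aik,ain,air,akn,akp,anp,anr,gik,gkn,gkp,gkq,gkr,gnq,gpq,gpr] rk=17  ker:gir,gnp,gnr,ikn,ikr,inr,knp,knr,kpr,npq,npr
∂3: piv[aikn,ainr,gknp,gknr,gkpr,gnpq,gnpr,iknr] rk=8  ker:knpr
b_1=(27−7)−17=3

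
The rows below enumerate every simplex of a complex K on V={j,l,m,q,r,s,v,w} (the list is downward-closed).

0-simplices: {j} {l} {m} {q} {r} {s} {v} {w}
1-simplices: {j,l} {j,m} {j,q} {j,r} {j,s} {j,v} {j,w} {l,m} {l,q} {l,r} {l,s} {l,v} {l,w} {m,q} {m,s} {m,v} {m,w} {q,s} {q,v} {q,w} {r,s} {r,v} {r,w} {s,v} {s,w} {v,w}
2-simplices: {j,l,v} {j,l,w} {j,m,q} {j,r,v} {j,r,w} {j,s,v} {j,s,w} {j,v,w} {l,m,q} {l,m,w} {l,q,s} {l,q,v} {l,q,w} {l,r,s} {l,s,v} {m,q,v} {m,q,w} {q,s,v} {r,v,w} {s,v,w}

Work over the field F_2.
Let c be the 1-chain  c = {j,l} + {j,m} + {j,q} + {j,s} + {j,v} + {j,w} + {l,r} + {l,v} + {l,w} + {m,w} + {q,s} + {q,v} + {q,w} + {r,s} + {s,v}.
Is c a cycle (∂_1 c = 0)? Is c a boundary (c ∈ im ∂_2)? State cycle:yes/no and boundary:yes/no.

cycle:yes boundary:yes

n_0=8 n_1=26 n_2=20  [Z2]
∂1: piv[jl,jm,jq,jr,js,jv,jw] rk=7  ker:lm,lq,lr,ls,lv,lw,mq,ms,mv,mw,qs,qv,qw,rs,rv,rw,sv,sw,vw
∂2: piv[jlv,jlw,jmq,jrv,jrw,jsv,jsw,jvw,lmq,lmw,lqs,lqv,lqw,lrs,lsv,mqv] rk=16  ker:mqw,qsv,rvw,svw
∂1c = 0
c vs im∂2: reduces to 0 ⇒ boundary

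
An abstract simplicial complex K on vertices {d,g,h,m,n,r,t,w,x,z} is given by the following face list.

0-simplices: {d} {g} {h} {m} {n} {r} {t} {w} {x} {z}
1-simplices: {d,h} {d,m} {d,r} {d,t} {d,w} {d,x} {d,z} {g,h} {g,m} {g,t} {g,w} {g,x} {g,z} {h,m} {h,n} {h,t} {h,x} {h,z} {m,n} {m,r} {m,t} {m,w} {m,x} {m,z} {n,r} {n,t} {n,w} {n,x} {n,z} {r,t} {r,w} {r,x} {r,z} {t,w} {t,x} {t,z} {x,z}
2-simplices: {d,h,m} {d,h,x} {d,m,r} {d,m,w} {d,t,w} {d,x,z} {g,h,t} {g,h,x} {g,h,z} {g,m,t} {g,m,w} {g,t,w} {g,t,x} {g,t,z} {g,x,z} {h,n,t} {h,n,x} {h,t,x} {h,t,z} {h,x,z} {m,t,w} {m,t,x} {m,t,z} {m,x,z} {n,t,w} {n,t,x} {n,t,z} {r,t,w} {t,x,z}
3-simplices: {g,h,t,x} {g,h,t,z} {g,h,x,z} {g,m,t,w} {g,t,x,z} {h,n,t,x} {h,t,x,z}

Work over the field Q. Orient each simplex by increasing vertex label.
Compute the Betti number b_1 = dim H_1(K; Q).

n_0=10 n_1=37 n_2=29 n_3=7  [Q]
∂1: piv[dh,dm,dr,dt,dw,dx,dz,gh,hn] rk=9  ker:gm,gt,gw,gx,gz,hm,ht,hx,hz,mn,mr,mt,mw,mx,mz,nr,nt,nw,nx,nz,rt,rw,rx,rz,tw,tx,tz,xz
∂2: piv[dhm,dhx,dmr,dmw,dtw,dxz,ght,ghx,ghz,gmt,gmw,gtw,gtx,gtz,gxz,hnt,hnx,mtx,mtz,ntw,ntz,rtw] rk=22  ker:htx,htz,hxz,mtw,mxz,ntx,txz
∂3: piv[ghtx,ghtz,ghxz,gmtw,gtxz,hntx] rk=6  ker:htxz
b_1=(37−9)−22=6

b_1=6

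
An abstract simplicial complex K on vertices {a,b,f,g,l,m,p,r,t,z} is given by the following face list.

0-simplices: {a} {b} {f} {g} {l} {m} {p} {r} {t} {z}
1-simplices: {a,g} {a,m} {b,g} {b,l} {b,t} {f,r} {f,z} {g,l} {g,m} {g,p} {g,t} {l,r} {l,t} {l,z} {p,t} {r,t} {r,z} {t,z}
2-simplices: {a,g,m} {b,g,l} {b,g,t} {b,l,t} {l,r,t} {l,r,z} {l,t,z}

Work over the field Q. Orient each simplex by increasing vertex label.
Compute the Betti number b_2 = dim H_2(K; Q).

b_2=0

n_0=10 n_1=18 n_2=7  [Q]
∂1: piv[ag,am,bg,bl,bt,fr,fz,gp,lr] rk=9  ker:gl,gm,gt,lt,lz,pt,rt,rz,tz
∂2: piv[agm,bgl,bgt,blt,lrt,lrz,ltz] rk=7
b_2=(7−7)−0=0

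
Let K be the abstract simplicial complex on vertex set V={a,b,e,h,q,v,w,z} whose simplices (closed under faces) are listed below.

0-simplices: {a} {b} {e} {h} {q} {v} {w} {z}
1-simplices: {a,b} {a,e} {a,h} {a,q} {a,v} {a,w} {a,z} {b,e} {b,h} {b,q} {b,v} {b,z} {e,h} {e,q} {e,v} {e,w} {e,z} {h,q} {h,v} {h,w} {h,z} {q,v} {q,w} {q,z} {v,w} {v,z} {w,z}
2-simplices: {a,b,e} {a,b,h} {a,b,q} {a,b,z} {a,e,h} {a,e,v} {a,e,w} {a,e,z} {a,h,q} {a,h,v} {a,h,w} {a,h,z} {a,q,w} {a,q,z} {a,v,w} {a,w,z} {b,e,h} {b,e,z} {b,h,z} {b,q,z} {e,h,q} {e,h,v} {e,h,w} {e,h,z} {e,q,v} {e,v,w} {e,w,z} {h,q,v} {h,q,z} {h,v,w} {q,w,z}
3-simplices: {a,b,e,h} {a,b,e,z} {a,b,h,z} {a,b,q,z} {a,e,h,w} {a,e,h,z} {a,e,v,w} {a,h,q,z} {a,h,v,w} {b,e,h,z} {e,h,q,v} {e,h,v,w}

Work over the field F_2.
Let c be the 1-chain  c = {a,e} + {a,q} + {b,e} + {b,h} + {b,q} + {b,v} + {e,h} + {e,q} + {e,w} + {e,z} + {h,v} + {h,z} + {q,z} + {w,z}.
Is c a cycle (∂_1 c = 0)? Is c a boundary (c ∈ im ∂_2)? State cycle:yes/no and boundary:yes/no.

cycle:yes boundary:no

n_0=8 n_1=27 n_2=31 n_3=12  [Z2]
∂1: piv[ab,ae,ah,aq,av,aw,az] rk=7  ker:be,bh,bq,bv,bz,eh,eq,ev,ew,ez,hq,hv,hw,hz,qv,qw,qz,vw,vz,wz
∂2: piv[abe,abh,abq,abz,aeh,aev,aew,aez,ahq,ahv,ahw,ahz,aqw,aqz,avw,awz,ehq,eqv] rk=18  ker:beh,bez,bhz,bqz,ehv,ehw,ehz,evw,ewz,hqv,hqz,hvw,qwz
∂3: piv[abeh,abez,abhz,abqz,aehw,aehz,aevw,ahqz,ahvw,ehqv,ehvw] rk=11  ker:behz
∂1c = 0
c vs im∂2: residual ≠ 0 ⇒ not boundary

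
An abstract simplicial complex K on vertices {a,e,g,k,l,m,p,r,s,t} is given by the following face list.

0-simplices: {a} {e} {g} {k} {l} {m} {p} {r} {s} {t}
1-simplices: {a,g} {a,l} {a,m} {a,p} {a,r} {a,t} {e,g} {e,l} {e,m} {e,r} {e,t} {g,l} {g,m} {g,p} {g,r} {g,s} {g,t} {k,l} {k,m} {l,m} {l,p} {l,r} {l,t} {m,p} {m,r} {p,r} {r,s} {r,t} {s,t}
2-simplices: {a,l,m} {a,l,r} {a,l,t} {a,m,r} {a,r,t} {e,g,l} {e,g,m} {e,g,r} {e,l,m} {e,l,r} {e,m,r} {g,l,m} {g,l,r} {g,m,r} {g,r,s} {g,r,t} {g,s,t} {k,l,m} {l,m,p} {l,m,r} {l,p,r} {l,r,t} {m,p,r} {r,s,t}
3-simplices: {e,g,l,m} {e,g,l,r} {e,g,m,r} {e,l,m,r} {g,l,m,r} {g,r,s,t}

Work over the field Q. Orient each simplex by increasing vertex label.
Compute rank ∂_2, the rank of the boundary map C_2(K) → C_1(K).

n_0=10 n_1=29 n_2=24 n_3=6  [Q]
∂1: piv[ag,al,am,ap,ar,at,eg,gs,kl] rk=9  ker:el,em,er,et,gl,gm,gp,gr,gt,km,lm,lp,lr,lt,mp,mr,pr,rs,rt,st
∂2: piv[alm,alr,alt,amr,art,egl,egm,egr,elm,elr,grs,grt,gst,klm,lmp,lpr] rk=16  ker:emr,glm,glr,gmr,lmr,lrt,mpr,rst
∂3: piv[eglm,eglr,egmr,elmr,grst] rk=5  ker:glmr
rk∂_2=16

rank∂_2=16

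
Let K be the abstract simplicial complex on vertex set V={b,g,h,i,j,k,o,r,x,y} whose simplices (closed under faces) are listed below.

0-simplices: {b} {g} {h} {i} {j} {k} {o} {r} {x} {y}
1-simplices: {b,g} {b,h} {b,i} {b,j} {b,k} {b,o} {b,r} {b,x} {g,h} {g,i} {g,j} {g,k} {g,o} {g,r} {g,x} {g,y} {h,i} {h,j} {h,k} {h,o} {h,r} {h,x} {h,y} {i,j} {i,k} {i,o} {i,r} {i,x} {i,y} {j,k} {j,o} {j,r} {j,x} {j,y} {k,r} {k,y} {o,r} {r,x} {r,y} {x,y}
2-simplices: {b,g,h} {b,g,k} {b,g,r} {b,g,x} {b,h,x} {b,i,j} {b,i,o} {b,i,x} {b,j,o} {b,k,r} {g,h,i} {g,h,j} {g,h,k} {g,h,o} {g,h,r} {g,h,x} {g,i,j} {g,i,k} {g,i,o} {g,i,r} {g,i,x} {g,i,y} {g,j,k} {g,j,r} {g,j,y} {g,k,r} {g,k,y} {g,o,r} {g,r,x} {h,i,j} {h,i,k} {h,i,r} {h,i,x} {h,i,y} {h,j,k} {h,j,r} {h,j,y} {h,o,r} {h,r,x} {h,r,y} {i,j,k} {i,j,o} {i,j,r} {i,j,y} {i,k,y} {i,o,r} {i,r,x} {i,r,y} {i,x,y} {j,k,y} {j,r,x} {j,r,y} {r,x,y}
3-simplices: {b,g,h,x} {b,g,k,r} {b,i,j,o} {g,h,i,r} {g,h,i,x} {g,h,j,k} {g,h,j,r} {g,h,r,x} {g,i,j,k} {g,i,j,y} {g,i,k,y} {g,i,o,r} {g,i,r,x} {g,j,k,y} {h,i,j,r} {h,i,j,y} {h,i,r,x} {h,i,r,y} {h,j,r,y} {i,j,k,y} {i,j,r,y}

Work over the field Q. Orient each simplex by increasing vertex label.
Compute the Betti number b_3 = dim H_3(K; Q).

b_3=3

n_0=10 n_1=40 n_2=53 n_3=21  [Q]
∂1: piv[bg,bh,bi,bj,bk,bo,br,bx,gy] rk=9  ker:gh,gi,gj,gk,go,gr,gx,hi,hj,hk,ho,hr,hx,hy,ij,ik,io,ir,ix,iy,jk,jo,jr,jx,jy,kr,ky,or,rx,ry,xy
∂2: piv[bgh,bgk,bgr,bgx,bhx,bij,bio,bix,bjo,bkr,ghi,ghj,ghk,gho,ghr,gij,gik,gio,gir,gix,giy,gjk,gjr,gjy,gky,gor,grx,hiy,hry,ixy,jrx] rk=31  ker:ghx,gkr,hij,hik,hir,hix,hjk,hjr,hjy,hor,hrx,ijk,ijo,ijr,ijy,iky,ior,irx,iry,jky,jry,rxy
∂3: piv[bghx,bgkr,bijo,ghir,ghix,ghjk,ghjr,ghrx,gijk,gijy,giky,gior,girx,gjky,hijr,hijy,hiry,hjry] rk=18  ker:hirx,ijky,ijry
b_3=(21−18)−0=3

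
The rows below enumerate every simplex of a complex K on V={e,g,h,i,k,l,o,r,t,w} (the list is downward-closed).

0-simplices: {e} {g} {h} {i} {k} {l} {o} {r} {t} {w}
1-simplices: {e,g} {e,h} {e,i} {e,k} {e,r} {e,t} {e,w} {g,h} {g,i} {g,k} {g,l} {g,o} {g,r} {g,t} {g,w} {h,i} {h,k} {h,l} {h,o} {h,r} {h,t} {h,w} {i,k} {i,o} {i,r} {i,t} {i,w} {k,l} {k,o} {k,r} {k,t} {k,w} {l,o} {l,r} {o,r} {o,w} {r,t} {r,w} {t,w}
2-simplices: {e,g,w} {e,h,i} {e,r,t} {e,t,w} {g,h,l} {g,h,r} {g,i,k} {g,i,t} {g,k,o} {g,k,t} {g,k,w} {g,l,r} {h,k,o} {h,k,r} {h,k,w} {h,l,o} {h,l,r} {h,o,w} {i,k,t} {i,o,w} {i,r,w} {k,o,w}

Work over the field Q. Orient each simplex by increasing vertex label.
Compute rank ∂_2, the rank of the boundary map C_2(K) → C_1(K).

n_0=10 n_1=39 n_2=22  [Q]
∂1: piv[eg,eh,ei,ek,er,et,ew,gl,go] rk=9  ker:gh,gi,gk,gr,gt,gw,hi,hk,hl,ho,hr,ht,hw,ik,io,ir,it,iw,kl,ko,kr,kt,kw,lo,lr,or,ow,rt,rw,tw
∂2: piv[egw,ehi,ert,etw,ghl,ghr,gik,git,gko,gkt,gkw,glr,hko,hkr,hkw,hlo,how,iow,irw] rk=19  ker:hlr,ikt,kow
rk∂_2=19

rank∂_2=19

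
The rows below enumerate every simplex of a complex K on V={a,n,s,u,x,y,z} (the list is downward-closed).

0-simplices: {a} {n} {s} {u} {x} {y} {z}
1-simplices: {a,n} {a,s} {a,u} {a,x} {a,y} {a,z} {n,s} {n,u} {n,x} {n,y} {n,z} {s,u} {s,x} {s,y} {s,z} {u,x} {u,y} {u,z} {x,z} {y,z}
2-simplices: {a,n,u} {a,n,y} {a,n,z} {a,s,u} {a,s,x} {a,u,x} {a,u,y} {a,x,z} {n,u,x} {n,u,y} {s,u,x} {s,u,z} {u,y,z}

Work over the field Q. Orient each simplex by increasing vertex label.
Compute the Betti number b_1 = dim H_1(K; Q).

b_1=3

n_0=7 n_1=20 n_2=13  [Q]
∂1: piv[an,as,au,ax,ay,az] rk=6  ker:ns,nu,nx,ny,nz,su,sx,sy,sz,ux,uy,uz,xz,yz
∂2: piv[anu,any,anz,asu,asx,aux,auy,axz,nux,suz,uyz] rk=11  ker:nuy,sux
b_1=(20−6)−11=3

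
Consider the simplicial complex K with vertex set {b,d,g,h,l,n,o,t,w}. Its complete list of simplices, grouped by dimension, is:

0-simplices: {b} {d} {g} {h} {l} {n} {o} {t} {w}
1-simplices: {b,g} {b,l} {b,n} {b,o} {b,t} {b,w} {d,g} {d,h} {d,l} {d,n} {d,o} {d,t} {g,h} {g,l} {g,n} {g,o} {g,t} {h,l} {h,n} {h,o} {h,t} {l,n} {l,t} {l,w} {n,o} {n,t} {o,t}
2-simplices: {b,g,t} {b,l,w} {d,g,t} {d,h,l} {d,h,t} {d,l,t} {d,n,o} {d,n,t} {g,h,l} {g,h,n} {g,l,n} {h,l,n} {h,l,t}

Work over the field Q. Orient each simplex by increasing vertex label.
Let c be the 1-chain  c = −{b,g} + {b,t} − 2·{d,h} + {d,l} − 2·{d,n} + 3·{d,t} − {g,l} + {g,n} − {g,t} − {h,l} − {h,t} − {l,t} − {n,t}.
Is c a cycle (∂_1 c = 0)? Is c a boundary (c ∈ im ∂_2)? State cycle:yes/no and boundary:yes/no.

cycle:yes boundary:no

n_0=9 n_1=27 n_2=13  [Q]
∂1: piv[bg,bl,bn,bo,bt,bw,dg,dh] rk=8  ker:dl,dn,do,dt,gh,gl,gn,go,gt,hl,hn,ho,ht,ln,lt,lw,no,nt,ot
∂2: piv[bgt,blw,dgt,dhl,dht,dlt,dno,dnt,ghl,ghn,gln] rk=11  ker:hln,hlt
∂1c = 0
c vs im∂2: residual ≠ 0 ⇒ not boundary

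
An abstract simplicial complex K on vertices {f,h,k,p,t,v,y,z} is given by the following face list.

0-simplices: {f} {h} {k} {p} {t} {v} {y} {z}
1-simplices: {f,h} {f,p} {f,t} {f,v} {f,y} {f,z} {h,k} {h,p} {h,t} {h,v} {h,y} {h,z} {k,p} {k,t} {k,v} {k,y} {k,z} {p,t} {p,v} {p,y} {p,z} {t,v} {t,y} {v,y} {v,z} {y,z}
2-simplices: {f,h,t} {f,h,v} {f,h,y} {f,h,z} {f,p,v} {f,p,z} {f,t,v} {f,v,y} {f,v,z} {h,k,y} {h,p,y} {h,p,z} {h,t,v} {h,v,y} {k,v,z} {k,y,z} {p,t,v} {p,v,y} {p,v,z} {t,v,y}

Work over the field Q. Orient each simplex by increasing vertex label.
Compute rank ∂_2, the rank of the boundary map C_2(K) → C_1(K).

n_0=8 n_1=26 n_2=20  [Q]
∂1: piv[fh,fp,ft,fv,fy,fz,hk] rk=7  ker:hp,ht,hv,hy,hz,kp,kt,kv,ky,kz,pt,pv,py,pz,tv,ty,vy,vz,yz
∂2: piv[fht,fhv,fhy,fhz,fpv,fpz,ftv,fvy,fvz,hky,hpy,hpz,kvz,kyz,ptv,tvy] rk=16  ker:htv,hvy,pvy,pvz
rk∂_2=16

rank∂_2=16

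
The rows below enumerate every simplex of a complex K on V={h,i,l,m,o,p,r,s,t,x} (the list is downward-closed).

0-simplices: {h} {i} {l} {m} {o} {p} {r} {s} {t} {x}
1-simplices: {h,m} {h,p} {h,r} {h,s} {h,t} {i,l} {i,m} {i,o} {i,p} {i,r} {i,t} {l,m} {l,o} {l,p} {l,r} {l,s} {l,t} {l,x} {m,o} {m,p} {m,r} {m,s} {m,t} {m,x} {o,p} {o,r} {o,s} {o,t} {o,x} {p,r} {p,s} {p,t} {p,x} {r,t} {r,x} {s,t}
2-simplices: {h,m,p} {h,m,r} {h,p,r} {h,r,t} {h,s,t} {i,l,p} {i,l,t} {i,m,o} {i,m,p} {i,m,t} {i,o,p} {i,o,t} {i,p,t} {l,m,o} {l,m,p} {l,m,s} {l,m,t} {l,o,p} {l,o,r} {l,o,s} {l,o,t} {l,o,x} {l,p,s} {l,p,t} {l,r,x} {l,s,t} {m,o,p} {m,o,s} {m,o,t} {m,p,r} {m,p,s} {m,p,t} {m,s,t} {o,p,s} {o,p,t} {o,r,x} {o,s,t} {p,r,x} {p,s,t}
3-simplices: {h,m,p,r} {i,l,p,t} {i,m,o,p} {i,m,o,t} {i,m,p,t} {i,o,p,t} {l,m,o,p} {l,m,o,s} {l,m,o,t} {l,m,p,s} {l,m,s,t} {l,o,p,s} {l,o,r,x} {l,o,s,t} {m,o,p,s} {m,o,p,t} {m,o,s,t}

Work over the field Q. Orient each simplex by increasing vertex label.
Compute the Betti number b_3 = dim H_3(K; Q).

n_0=10 n_1=36 n_2=39 n_3=17  [Q]
∂1: piv[hm,hp,hr,hs,ht,il,im,io,lx] rk=9  ker:ip,ir,it,lm,lo,lp,lr,ls,lt,mo,mp,mr,ms,mt,mx,op,or,os,ot,ox,pr,ps,pt,px,rt,rx,st
∂2: piv[hmp,hmr,hpr,hrt,hst,ilp,ilt,imo,imp,imt,iop,iot,ipt,lmo,lmp,lms,lor,los,lox,lps,lrx,lst,prx] rk=23  ker:lmt,lop,lot,lpt,mop,mos,mot,mpr,mps,mpt,mst,ops,opt,orx,ost,pst
∂3: piv[hmpr,ilpt,imop,imot,impt,iopt,lmop,lmos,lmot,lmps,lmst,lops,lorx,lost] rk=14  ker:mops,mopt,most
b_3=(17−14)−0=3

b_3=3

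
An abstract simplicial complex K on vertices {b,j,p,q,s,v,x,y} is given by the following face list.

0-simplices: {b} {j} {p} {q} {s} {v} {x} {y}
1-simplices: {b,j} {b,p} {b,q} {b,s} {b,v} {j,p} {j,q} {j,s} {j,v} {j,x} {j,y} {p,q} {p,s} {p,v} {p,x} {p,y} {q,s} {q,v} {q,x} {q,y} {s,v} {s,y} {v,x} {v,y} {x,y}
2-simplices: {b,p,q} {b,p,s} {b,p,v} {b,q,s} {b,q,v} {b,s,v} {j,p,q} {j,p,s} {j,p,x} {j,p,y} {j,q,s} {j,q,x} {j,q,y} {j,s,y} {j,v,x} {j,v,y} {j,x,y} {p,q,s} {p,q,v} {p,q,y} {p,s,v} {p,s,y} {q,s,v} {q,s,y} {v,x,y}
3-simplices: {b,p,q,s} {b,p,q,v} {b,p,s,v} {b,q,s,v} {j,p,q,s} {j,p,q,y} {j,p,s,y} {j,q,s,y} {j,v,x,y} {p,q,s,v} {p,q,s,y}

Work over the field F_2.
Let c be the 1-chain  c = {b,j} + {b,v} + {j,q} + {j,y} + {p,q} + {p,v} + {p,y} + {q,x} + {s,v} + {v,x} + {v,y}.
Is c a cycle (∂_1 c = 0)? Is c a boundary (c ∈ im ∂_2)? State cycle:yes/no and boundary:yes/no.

cycle:no boundary:no

n_0=8 n_1=25 n_2=25 n_3=11  [Z2]
∂1: piv[bj,bp,bq,bs,bv,jx,jy] rk=7  ker:jp,jq,js,jv,pq,ps,pv,px,py,qs,qv,qx,qy,sv,sy,vx,vy,xy
∂2: piv[bpq,bps,bpv,bqs,bqv,bsv,jpq,jps,jpx,jpy,jqx,jqy,jsy,jvx,jvy,jxy] rk=16  ker:jqs,pqs,pqv,pqy,psv,psy,qsv,qsy,vxy
∂3: piv[bpqs,bpqv,bpsv,bqsv,jpqs,jpqy,jpsy,jqsy,jvxy] rk=9  ker:pqsv,pqsy
∂1c = {j} + {p} + {q} + {s} + {v} + {y}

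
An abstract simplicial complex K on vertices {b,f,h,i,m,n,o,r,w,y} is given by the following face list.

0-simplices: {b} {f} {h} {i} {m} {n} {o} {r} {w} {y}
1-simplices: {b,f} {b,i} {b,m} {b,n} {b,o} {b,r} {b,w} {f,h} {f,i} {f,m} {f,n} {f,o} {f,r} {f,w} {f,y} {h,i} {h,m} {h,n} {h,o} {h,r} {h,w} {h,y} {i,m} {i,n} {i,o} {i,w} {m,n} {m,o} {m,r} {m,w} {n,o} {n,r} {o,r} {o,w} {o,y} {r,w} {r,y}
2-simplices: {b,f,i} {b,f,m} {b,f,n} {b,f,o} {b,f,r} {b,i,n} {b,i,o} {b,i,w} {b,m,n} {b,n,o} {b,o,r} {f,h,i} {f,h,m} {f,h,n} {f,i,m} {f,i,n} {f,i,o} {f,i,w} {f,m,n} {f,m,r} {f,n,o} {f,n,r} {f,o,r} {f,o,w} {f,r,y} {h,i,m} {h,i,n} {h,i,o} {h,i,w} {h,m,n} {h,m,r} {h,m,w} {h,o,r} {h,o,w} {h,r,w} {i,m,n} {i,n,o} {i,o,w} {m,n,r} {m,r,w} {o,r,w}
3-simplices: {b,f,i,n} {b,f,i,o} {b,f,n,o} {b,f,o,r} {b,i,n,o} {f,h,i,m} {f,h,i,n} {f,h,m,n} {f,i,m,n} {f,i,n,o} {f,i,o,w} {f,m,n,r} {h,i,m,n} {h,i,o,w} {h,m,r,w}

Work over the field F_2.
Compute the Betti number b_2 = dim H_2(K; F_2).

n_0=10 n_1=37 n_2=41 n_3=15  [Z2]
∂1: piv[bf,bi,bm,bn,bo,br,bw,fh,fy] rk=9  ker:fi,fm,fn,fo,fr,fw,hi,hm,hn,ho,hr,hw,hy,im,in,io,iw,mn,mo,mr,mw,no,nr,or,ow,oy,rw,ry
∂2: piv[bfi,bfm,bfn,bfo,bfr,bin,bio,biw,bmn,bno,bor,fhi,fhm,fhn,fim,fiw,fmr,fnr,fow,fry,hio,hiw,hmr,hmw,hrw] rk=25  ker:fin,fio,fmn,fno,for,him,hin,hmn,hor,how,imn,ino,iow,mnr,mrw,orw
∂3: piv[bfin,bfio,bfno,bfor,bino,fhim,fhin,fhmn,fimn,fiow,fmnr,hiow,hmrw] rk=13  ker:fino,himn
b_2=(41−25)−13=3

b_2=3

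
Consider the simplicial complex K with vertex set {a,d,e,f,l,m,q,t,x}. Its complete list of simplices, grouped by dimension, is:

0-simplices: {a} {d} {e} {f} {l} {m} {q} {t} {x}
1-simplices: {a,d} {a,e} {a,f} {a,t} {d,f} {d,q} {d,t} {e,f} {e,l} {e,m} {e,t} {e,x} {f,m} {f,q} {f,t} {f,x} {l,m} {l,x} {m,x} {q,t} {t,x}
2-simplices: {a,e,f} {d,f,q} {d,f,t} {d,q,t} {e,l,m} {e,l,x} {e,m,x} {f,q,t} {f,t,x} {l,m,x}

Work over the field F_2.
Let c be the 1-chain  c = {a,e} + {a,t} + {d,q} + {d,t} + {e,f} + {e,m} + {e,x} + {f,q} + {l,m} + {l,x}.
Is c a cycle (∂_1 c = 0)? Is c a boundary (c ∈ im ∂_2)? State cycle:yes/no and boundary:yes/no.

cycle:yes boundary:no

n_0=9 n_1=21 n_2=10  [Z2]
∂1: piv[ad,ae,af,at,dq,el,em,ex] rk=8  ker:df,dt,ef,et,fm,fq,ft,fx,lm,lx,mx,qt,tx
∂2: piv[aef,dfq,dft,dqt,elm,elx,emx,ftx] rk=8  ker:fqt,lmx
∂1c = 0
c vs im∂2: residual ≠ 0 ⇒ not boundary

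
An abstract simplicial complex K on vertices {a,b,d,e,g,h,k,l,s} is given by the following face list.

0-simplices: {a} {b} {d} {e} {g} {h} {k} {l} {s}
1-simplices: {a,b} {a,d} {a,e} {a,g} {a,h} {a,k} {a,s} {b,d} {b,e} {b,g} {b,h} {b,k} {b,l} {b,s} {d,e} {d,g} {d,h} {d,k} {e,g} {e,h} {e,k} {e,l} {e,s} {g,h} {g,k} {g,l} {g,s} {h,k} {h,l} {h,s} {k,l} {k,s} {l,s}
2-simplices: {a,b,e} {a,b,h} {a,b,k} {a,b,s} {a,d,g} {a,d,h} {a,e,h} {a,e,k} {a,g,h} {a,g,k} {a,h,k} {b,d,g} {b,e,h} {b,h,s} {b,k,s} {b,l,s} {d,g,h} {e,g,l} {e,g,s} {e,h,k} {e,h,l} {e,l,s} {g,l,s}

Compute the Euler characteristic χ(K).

χ(K)=-1

n_0=9 n_1=33 n_2=23
χ=+9−33+23=-1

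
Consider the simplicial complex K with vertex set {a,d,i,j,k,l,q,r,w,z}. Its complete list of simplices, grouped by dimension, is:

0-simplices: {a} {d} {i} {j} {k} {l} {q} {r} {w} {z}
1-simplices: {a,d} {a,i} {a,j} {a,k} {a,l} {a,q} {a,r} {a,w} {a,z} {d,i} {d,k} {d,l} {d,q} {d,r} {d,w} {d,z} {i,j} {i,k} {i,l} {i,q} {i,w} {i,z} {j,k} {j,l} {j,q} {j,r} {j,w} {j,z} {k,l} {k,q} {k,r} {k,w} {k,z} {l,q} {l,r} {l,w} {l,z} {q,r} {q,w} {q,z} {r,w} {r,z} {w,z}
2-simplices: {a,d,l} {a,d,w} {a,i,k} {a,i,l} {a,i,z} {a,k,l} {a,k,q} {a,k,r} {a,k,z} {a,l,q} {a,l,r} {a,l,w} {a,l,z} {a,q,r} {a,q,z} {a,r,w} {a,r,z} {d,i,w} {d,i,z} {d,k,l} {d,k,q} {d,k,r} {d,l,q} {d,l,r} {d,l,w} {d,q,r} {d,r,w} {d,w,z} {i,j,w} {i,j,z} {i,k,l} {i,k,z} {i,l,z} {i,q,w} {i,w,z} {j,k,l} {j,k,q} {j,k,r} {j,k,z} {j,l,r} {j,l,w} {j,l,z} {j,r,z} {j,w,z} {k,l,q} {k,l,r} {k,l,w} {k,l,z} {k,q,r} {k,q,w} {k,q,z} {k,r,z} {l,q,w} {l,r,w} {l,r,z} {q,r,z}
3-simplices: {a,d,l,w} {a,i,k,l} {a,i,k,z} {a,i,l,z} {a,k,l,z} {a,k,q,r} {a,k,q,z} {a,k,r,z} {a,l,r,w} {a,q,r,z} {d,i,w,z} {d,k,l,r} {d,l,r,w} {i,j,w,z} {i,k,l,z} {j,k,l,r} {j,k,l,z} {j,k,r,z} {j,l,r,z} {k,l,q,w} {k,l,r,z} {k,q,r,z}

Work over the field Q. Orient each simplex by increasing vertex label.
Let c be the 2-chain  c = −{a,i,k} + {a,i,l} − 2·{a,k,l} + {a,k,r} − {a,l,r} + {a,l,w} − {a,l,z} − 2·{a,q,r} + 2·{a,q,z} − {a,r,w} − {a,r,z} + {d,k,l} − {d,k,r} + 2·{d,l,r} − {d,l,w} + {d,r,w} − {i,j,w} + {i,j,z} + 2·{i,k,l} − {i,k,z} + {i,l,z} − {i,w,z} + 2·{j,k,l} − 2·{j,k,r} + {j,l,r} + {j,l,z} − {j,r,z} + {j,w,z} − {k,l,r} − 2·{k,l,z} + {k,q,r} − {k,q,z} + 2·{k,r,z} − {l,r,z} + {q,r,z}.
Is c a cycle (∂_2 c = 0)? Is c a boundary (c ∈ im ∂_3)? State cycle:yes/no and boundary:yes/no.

cycle:yes boundary:yes

n_0=10 n_1=43 n_2=56 n_3=22  [Q]
∂1: piv[ad,ai,aj,ak,al,aq,ar,aw,az] rk=9  ker:di,dk,dl,dq,dr,dw,dz,ij,ik,il,iq,iw,iz,jk,jl,jq,jr,jw,jz,kl,kq,kr,kw,kz,lq,lr,lw,lz,qr,qw,qz,rw,rz,wz
∂2: piv[adl,adw,aik,ail,aiz,akl,akq,akr,akz,alq,alr,alw,alz,aqr,aqz,arw,arz,diw,diz,dkl,dkq,dkr,dwz,ijw,ijz,iqw,jkl,jkq,jkr,jkz,jlw,klw,kqw] rk=33  ker:dlq,dlr,dlw,dqr,drw,ikl,ikz,ilz,iwz,jlr,jlz,jrz,jwz,klq,klr,klz,kqr,kqz,krz,lqw,lrw,lrz,qrz
∂3: piv[adlw,aikl,aikz,ailz,aklz,akqr,akqz,akrz,alrw,aqrz,diwz,dklr,dlrw,ijwz,jklr,jklz,jkrz,jlrz,klqw] rk=19  ker:iklz,klrz,kqrz
∂2c = 0
c vs im∂3: reduces to 0 ⇒ boundary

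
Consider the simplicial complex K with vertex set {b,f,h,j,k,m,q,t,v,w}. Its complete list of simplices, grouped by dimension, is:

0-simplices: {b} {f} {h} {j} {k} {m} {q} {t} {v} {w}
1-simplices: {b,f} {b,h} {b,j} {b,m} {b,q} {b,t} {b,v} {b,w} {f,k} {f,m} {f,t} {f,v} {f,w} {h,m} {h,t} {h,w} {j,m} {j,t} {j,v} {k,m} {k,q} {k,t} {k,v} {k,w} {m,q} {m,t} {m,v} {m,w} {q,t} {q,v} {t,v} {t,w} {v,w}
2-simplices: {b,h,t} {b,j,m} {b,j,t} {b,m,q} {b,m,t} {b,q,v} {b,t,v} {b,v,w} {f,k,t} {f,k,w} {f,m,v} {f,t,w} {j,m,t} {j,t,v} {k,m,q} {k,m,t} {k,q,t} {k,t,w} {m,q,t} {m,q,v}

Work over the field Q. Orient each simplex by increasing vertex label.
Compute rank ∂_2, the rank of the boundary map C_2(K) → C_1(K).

rank∂_2=17

n_0=10 n_1=33 n_2=20  [Q]
∂1: piv[bf,bh,bj,bm,bq,bt,bv,bw,fk] rk=9  ker:fm,ft,fv,fw,hm,ht,hw,jm,jt,jv,km,kq,kt,kv,kw,mq,mt,mv,mw,qt,qv,tv,tw,vw
∂2: piv[bht,bjm,bjt,bmq,bmt,bqv,btv,bvw,fkt,fkw,fmv,ftw,jtv,kmq,kmt,kqt,mqv] rk=17  ker:jmt,ktw,mqt
rk∂_2=17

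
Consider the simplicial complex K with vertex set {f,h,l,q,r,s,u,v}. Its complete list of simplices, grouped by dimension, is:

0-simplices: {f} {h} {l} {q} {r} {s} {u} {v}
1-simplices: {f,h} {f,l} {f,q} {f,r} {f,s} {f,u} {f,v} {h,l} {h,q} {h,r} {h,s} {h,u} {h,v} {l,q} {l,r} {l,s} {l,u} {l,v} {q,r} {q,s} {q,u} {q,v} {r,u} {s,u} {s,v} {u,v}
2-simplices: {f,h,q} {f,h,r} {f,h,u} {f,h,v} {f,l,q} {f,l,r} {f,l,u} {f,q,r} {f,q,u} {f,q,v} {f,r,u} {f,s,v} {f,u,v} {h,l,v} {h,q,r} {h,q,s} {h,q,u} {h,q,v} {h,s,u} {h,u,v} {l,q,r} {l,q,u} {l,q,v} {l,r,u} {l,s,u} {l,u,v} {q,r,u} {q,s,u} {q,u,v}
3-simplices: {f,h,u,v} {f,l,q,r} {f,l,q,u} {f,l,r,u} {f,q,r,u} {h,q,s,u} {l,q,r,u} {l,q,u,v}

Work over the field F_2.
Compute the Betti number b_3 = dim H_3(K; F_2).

b_3=1

n_0=8 n_1=26 n_2=29 n_3=8  [Z2]
∂1: piv[fh,fl,fq,fr,fs,fu,fv] rk=7  ker:hl,hq,hr,hs,hu,hv,lq,lr,ls,lu,lv,qr,qs,qu,qv,ru,su,sv,uv
∂2: piv[fhq,fhr,fhu,fhv,flq,flr,flu,fqr,fqu,fqv,fru,fsv,fuv,hlv,hqs,hsu,lqv,lsu] rk=18  ker:hqr,hqu,hqv,huv,lqr,lqu,lru,luv,qru,qsu,quv
∂3: piv[fhuv,flqr,flqu,flru,fqru,hqsu,lquv] rk=7  ker:lqru
b_3=(8−7)−0=1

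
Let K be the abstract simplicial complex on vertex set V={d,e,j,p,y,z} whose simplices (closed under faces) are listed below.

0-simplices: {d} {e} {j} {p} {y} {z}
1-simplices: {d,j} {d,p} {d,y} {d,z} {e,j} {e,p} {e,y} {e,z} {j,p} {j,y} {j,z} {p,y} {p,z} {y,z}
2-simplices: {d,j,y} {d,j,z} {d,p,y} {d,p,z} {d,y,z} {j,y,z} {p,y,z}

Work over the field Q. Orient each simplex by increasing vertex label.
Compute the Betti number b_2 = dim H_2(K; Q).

n_0=6 n_1=14 n_2=7  [Q]
∂1: piv[dj,dp,dy,dz,ej] rk=5  ker:ep,ey,ez,jp,jy,jz,py,pz,yz
∂2: piv[djy,djz,dpy,dpz,dyz] rk=5  ker:jyz,pyz
b_2=(7−5)−0=2

b_2=2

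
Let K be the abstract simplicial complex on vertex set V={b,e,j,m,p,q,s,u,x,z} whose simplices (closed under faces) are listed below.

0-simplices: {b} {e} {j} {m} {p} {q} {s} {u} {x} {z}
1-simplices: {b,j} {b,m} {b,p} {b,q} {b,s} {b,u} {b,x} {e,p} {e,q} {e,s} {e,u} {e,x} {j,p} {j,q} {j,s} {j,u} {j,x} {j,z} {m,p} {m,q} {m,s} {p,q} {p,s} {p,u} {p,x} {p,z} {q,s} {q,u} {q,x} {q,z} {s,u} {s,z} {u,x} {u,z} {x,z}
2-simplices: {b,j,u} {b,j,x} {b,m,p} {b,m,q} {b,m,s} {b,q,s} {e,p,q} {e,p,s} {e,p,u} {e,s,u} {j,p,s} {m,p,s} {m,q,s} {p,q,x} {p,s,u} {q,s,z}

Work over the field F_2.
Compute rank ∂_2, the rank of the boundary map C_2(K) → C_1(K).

n_0=10 n_1=35 n_2=16  [Z2]
∂1: piv[bj,bm,bp,bq,bs,bu,bx,ep,jz] rk=9  ker:eq,es,eu,ex,jp,jq,js,ju,jx,mp,mq,ms,pq,ps,pu,px,pz,qs,qu,qx,qz,su,sz,ux,uz,xz
∂2: piv[bju,bjx,bmp,bmq,bms,bqs,epq,eps,epu,esu,jps,mps,pqx,qsz] rk=14  ker:mqs,psu
rk∂_2=14

rank∂_2=14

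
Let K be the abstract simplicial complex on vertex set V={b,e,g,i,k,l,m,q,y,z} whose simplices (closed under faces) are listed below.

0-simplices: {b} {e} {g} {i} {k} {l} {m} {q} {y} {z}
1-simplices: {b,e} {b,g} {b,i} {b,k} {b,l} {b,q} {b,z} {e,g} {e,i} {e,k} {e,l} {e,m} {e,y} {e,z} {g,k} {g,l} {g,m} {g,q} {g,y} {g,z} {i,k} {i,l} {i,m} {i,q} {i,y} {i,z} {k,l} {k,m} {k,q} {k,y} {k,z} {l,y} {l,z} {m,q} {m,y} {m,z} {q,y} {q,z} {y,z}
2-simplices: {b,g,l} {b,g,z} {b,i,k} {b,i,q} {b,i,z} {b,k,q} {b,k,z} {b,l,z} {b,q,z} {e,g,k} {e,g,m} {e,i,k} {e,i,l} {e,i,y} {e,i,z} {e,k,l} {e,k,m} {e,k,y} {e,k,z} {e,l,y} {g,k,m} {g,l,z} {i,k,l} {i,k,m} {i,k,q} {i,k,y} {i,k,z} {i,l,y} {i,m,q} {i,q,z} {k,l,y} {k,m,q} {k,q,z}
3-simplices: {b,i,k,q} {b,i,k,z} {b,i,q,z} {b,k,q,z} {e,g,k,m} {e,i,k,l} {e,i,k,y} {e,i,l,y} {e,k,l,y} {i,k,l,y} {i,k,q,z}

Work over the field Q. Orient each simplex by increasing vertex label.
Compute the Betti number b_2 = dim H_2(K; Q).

b_2=3

n_0=10 n_1=39 n_2=33 n_3=11  [Q]
∂1: piv[be,bg,bi,bk,bl,bq,bz,em,ey] rk=9  ker:eg,ei,ek,el,ez,gk,gl,gm,gq,gy,gz,ik,il,im,iq,iy,iz,kl,km,kq,ky,kz,ly,lz,mq,my,mz,qy,qz,yz
∂2: piv[bgl,bgz,bik,biq,biz,bkq,bkz,blz,bqz,egk,egm,eik,eil,eiy,eiz,ekl,ekm,eky,ely,ikm,imq] rk=21  ker:ekz,gkm,glz,ikl,ikq,iky,ikz,ily,iqz,kly,kmq,kqz
∂3: piv[bikq,bikz,biqz,bkqz,egkm,eikl,eiky,eily,ekly] rk=9  ker:ikly,ikqz
b_2=(33−21)−9=3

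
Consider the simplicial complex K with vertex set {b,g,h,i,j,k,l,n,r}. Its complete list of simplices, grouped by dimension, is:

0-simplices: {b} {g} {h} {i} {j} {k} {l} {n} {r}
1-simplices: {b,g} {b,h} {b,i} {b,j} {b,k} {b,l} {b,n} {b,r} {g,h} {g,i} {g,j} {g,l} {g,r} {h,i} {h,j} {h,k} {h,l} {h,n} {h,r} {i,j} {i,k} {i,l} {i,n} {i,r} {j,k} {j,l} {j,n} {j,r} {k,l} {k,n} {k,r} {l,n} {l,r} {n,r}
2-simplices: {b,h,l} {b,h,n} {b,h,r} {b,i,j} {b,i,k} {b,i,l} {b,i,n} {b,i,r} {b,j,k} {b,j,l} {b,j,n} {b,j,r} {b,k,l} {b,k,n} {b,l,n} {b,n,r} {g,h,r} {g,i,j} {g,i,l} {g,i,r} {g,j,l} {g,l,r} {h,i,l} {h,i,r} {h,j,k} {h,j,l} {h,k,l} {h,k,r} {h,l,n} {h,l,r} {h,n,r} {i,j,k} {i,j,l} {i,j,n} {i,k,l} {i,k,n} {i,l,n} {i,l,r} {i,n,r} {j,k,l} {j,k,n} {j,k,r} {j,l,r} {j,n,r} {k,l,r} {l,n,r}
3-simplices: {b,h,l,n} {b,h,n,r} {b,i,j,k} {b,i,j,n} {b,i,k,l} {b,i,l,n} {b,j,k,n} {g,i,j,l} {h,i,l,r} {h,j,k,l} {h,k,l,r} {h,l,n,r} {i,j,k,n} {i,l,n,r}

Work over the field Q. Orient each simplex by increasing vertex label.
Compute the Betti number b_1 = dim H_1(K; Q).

n_0=9 n_1=34 n_2=46 n_3=14  [Q]
∂1: piv[bg,bh,bi,bj,bk,bl,bn,br] rk=8  ker:gh,gi,gj,gl,gr,hi,hj,hk,hl,hn,hr,ij,ik,il,in,ir,jk,jl,jn,jr,kl,kn,kr,ln,lr,nr
∂2: piv[bhl,bhn,bhr,bij,bik,bil,bin,bir,bjk,bjl,bjn,bjr,bkl,bkn,bln,bnr,ghr,gij,gil,gir,glr,hil,hjk,hjl,hkr] rk=25  ker:gjl,hir,hkl,hln,hlr,hnr,ijk,ijl,ijn,ikl,ikn,iln,ilr,inr,jkl,jkn,jkr,jlr,jnr,klr,lnr
∂3: piv[bhln,bhnr,bijk,bijn,bikl,biln,bjkn,gijl,hilr,hjkl,hklr,hlnr,ijkn,ilnr] rk=14
b_1=(34−8)−25=1

b_1=1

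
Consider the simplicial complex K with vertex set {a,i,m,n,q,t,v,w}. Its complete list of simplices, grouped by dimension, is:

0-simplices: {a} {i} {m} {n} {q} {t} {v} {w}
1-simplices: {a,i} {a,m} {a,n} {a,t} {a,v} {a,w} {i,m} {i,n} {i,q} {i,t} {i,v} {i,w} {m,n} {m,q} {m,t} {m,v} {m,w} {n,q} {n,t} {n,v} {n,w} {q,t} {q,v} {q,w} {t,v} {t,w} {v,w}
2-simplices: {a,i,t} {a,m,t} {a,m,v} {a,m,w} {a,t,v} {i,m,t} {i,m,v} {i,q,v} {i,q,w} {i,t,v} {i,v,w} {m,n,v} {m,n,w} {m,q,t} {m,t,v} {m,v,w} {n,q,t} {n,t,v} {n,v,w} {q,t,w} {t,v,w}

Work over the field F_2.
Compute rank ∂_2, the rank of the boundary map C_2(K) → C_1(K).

n_0=8 n_1=27 n_2=21  [Z2]
∂1: piv[ai,am,an,at,av,aw,iq] rk=7  ker:im,in,it,iv,iw,mn,mq,mt,mv,mw,nq,nt,nv,nw,qt,qv,qw,tv,tw,vw
∂2: piv[ait,amt,amv,amw,atv,imt,imv,iqv,iqw,ivw,mnv,mnw,mqt,mvw,nqt,ntv,qtw,tvw] rk=18  ker:itv,mtv,nvw
rk∂_2=18

rank∂_2=18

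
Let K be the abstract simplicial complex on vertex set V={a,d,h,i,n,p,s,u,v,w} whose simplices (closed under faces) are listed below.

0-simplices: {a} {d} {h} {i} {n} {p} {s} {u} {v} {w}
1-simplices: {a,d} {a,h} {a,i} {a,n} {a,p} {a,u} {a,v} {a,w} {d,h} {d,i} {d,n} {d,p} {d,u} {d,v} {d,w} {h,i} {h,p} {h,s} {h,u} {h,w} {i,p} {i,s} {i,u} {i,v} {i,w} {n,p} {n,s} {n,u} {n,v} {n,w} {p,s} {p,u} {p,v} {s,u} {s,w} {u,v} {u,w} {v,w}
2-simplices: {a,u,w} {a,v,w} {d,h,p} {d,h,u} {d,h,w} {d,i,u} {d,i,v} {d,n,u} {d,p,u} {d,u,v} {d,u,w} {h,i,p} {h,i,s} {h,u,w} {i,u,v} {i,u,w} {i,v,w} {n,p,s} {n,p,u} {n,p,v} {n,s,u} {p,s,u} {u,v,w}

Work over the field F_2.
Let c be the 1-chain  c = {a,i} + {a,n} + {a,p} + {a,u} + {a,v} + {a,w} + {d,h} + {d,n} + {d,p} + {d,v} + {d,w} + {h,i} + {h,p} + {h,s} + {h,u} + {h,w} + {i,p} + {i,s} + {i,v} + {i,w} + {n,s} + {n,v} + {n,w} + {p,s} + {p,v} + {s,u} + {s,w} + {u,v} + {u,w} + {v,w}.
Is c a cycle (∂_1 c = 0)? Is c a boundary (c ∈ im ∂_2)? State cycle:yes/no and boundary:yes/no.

cycle:no boundary:no

n_0=10 n_1=38 n_2=23  [Z2]
∂1: piv[ad,ah,ai,an,ap,au,av,aw,hs] rk=9  ker:dh,di,dn,dp,du,dv,dw,hi,hp,hu,hw,ip,is,iu,iv,iw,np,ns,nu,nv,nw,ps,pu,pv,su,sw,uv,uw,vw
∂2: piv[auw,avw,dhp,dhu,dhw,diu,div,dnu,dpu,duv,duw,hip,his,iuw,ivw,nps,npu,npv,nsu] rk=19  ker:huw,iuv,psu,uvw
∂1c = {d} + {n} + {u} + {v}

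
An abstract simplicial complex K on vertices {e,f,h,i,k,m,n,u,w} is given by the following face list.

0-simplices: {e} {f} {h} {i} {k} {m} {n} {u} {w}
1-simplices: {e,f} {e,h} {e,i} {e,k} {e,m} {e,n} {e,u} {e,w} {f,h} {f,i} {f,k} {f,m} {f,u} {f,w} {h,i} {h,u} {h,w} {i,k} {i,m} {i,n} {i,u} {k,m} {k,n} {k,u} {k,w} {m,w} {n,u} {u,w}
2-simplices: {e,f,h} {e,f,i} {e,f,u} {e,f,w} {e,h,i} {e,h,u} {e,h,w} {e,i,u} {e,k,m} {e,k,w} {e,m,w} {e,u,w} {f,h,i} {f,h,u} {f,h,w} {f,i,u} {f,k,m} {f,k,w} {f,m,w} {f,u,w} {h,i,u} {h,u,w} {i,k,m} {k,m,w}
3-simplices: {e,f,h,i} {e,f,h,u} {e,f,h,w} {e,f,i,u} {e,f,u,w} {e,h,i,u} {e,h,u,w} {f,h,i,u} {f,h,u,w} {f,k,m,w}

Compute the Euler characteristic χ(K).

χ(K)=-5

n_0=9 n_1=28 n_2=24 n_3=10
χ=+9−28+24−10=-5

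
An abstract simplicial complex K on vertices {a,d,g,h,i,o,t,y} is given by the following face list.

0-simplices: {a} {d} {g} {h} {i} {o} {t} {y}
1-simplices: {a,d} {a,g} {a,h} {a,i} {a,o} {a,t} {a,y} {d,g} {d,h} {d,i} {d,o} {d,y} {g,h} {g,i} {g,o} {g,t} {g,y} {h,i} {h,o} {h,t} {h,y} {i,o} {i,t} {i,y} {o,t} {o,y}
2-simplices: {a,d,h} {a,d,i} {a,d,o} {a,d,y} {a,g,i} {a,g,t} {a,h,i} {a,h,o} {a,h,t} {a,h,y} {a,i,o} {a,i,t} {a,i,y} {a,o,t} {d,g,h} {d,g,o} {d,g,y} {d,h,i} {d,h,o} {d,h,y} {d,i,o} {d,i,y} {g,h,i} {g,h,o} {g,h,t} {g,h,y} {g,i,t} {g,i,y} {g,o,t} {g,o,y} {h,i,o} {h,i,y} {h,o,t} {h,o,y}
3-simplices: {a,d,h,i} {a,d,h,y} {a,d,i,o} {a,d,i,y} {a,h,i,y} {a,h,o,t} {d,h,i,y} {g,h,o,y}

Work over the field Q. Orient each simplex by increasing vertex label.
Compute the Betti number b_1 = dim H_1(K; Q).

b_1=0

n_0=8 n_1=26 n_2=34 n_3=8  [Q]
∂1: piv[ad,ag,ah,ai,ao,at,ay] rk=7  ker:dg,dh,di,do,dy,gh,gi,go,gt,gy,hi,ho,ht,hy,io,it,iy,ot,oy
∂2: piv[adh,adi,ado,ady,agi,agt,ahi,aho,aht,ahy,aio,ait,aiy,aot,dgh,dgo,dgy,ghi,goy] rk=19  ker:dhi,dho,dhy,dio,diy,gho,ght,ghy,git,giy,got,hio,hiy,hot,hoy
∂3: piv[adhi,adhy,adio,adiy,ahiy,ahot,ghoy] rk=7  ker:dhiy
b_1=(26−7)−19=0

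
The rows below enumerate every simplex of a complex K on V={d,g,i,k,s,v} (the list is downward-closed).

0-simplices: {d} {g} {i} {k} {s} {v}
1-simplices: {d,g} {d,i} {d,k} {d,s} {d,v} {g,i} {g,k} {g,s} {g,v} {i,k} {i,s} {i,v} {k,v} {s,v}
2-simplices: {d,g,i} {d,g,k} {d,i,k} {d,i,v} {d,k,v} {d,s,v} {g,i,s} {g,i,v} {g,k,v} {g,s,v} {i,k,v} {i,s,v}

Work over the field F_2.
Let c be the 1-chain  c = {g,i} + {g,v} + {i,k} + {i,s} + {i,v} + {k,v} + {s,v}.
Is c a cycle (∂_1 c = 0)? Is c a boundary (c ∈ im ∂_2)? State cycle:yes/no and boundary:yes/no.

n_0=6 n_1=14 n_2=12  [Z2]
∂1: piv[dg,di,dk,ds,dv] rk=5  ker:gi,gk,gs,gv,ik,is,iv,kv,sv
∂2: piv[dgi,dgk,dik,div,dkv,dsv,gis,giv,gsv] rk=9  ker:gkv,ikv,isv
∂1c = 0
c vs im∂2: reduces to 0 ⇒ boundary

cycle:yes boundary:yes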